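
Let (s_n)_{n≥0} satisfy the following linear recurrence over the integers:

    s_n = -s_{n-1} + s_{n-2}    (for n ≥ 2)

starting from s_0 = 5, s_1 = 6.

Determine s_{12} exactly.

-419

s_2 = -1·6 + 1·5 = -1
s_3 = -1·-1 + 1·6 = 7
s_4 = -1·7 + 1·-1 = -8
s_5 = -1·-8 + 1·7 = 15
s_6 = -1·15 + 1·-8 = -23
s_7 = -1·-23 + 1·15 = 38
s_8 = -1·38 + 1·-23 = -61
s_9 = -1·-61 + 1·38 = 99
s_10 = -1·99 + 1·-61 = -160
s_11 = -1·-160 + 1·99 = 259
s_12 = -1·259 + 1·-160 = -419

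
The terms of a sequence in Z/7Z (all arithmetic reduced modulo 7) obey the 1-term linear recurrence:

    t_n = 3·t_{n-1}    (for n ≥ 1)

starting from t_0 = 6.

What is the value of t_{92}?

t_1 = 3·6 = 4
t_2 = 3·4 = 5
t_3 = 3·5 = 1
t_4 = 3·1 = 3
t_5 = 3·3 = 2
t_6 = 3·2 = 6
(t_6) = (6) = (t_0), so the sequence has period 6.
92 ≡ 2 (mod 6), hence t_92 = t_2 = 5.

5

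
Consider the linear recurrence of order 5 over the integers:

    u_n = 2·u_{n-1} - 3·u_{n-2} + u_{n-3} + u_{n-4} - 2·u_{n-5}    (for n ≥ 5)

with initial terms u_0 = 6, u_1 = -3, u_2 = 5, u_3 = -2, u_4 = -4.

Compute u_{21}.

u_5 = 2·-4 + -3·-2 + 1·5 + 1·-3 + -2·6 = -12
u_6 = 2·-12 + -3·-4 + 1·-2 + 1·5 + -2·-3 = -3
u_7 = 2·-3 + -3·-12 + 1·-4 + 1·-2 + -2·5 = 14
u_8 = 2·14 + -3·-3 + 1·-12 + 1·-4 + -2·-2 = 25
u_9 = 2·25 + -3·14 + 1·-3 + 1·-12 + -2·-4 = 1
u_10 = 2·1 + -3·25 + 1·14 + 1·-3 + -2·-12 = -38
u_11 = 2·-38 + -3·1 + 1·25 + 1·14 + -2·-3 = -34
u_12 = 2·-34 + -3·-38 + 1·1 + 1·25 + -2·14 = 44
u_13 = 2·44 + -3·-34 + 1·-38 + 1·1 + -2·25 = 103
u_14 = 2·103 + -3·44 + 1·-34 + 1·-38 + -2·1 = 0
u_15 = 2·0 + -3·103 + 1·44 + 1·-34 + -2·-38 = -223
u_16 = 2·-223 + -3·0 + 1·103 + 1·44 + -2·-34 = -231
u_17 = 2·-231 + -3·-223 + 1·0 + 1·103 + -2·44 = 222
u_18 = 2·222 + -3·-231 + 1·-223 + 1·0 + -2·103 = 708
u_19 = 2·708 + -3·222 + 1·-231 + 1·-223 + -2·0 = 296
u_20 = 2·296 + -3·708 + 1·222 + 1·-231 + -2·-223 = -1095
u_21 = 2·-1095 + -3·296 + 1·708 + 1·222 + -2·-231 = -1686

-1686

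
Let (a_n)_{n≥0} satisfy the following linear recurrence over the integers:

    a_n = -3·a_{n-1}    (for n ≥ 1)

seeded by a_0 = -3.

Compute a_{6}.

a_1 = -3·-3 = 9
a_2 = -3·9 = -27
a_3 = -3·-27 = 81
a_4 = -3·81 = -243
a_5 = -3·-243 = 729
a_6 = -3·729 = -2187

-2187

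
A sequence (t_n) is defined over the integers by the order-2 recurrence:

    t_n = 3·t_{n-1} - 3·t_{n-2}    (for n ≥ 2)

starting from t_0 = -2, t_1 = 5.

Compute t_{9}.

-1296

t_2 = 3·5 + -3·-2 = 21
t_3 = 3·21 + -3·5 = 48
t_4 = 3·48 + -3·21 = 81
t_5 = 3·81 + -3·48 = 99
t_6 = 3·99 + -3·81 = 54
t_7 = 3·54 + -3·99 = -135
t_8 = 3·-135 + -3·54 = -567
t_9 = 3·-567 + -3·-135 = -1296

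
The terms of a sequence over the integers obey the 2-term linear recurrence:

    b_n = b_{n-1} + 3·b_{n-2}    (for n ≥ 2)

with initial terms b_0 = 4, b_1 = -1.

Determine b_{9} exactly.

b_2 = 1·-1 + 3·4 = 11
b_3 = 1·11 + 3·-1 = 8
b_4 = 1·8 + 3·11 = 41
b_5 = 1·41 + 3·8 = 65
b_6 = 1·65 + 3·41 = 188
b_7 = 1·188 + 3·65 = 383
b_8 = 1·383 + 3·188 = 947
b_9 = 1·947 + 3·383 = 2096

2096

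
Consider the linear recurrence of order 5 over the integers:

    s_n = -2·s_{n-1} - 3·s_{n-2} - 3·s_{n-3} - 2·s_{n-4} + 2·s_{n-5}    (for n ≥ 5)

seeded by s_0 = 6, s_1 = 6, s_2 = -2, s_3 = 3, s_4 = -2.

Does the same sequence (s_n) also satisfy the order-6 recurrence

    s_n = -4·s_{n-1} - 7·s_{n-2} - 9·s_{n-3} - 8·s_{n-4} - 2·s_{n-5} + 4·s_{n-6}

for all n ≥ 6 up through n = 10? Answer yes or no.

Terms s_0..s_10: 6, 6, -2, 3, -2, 1, 11, -29, 32, -16, 3
n=6: candidate gives 11, actual s_6 = 11 ✓
n=7: candidate gives -29, actual s_7 = -29 ✓
n=8: candidate gives 32, actual s_8 = 32 ✓
n=9: candidate gives -16, actual s_9 = -16 ✓
n=10: candidate gives 3, actual s_10 = 3 ✓

yes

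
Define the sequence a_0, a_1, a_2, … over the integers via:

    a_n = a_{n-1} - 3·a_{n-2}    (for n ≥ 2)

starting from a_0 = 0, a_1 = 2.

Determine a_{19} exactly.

-30934

a_2 = 1·2 + -3·0 = 2
a_3 = 1·2 + -3·2 = -4
a_4 = 1·-4 + -3·2 = -10
a_5 = 1·-10 + -3·-4 = 2
a_6 = 1·2 + -3·-10 = 32
a_7 = 1·32 + -3·2 = 26
a_8 = 1·26 + -3·32 = -70
a_9 = 1·-70 + -3·26 = -148
a_10 = 1·-148 + -3·-70 = 62
a_11 = 1·62 + -3·-148 = 506
a_12 = 1·506 + -3·62 = 320
a_13 = 1·320 + -3·506 = -1198
a_14 = 1·-1198 + -3·320 = -2158
a_15 = 1·-2158 + -3·-1198 = 1436
a_16 = 1·1436 + -3·-2158 = 7910
a_17 = 1·7910 + -3·1436 = 3602
a_18 = 1·3602 + -3·7910 = -20128
a_19 = 1·-20128 + -3·3602 = -30934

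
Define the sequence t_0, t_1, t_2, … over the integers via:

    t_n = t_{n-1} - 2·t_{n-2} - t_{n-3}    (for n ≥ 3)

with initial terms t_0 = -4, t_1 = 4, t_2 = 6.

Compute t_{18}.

t_3 = 1·6 + -2·4 + -1·-4 = 2
t_4 = 1·2 + -2·6 + -1·4 = -14
t_5 = 1·-14 + -2·2 + -1·6 = -24
t_6 = 1·-24 + -2·-14 + -1·2 = 2
t_7 = 1·2 + -2·-24 + -1·-14 = 64
t_8 = 1·64 + -2·2 + -1·-24 = 84
t_9 = 1·84 + -2·64 + -1·2 = -46
t_10 = 1·-46 + -2·84 + -1·64 = -278
t_11 = 1·-278 + -2·-46 + -1·84 = -270
t_12 = 1·-270 + -2·-278 + -1·-46 = 332
t_13 = 1·332 + -2·-270 + -1·-278 = 1150
t_14 = 1·1150 + -2·332 + -1·-270 = 756
t_15 = 1·756 + -2·1150 + -1·332 = -1876
t_16 = 1·-1876 + -2·756 + -1·1150 = -4538
t_17 = 1·-4538 + -2·-1876 + -1·756 = -1542
t_18 = 1·-1542 + -2·-4538 + -1·-1876 = 9410

9410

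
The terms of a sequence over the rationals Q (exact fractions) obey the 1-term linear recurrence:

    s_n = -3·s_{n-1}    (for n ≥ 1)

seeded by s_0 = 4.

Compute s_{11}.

s_1 = -3·4 = -12
s_2 = -3·-12 = 36
s_3 = -3·36 = -108
s_4 = -3·-108 = 324
s_5 = -3·324 = -972
s_6 = -3·-972 = 2916
s_7 = -3·2916 = -8748
s_8 = -3·-8748 = 26244
s_9 = -3·26244 = -78732
s_10 = -3·-78732 = 236196
s_11 = -3·236196 = -708588

-708588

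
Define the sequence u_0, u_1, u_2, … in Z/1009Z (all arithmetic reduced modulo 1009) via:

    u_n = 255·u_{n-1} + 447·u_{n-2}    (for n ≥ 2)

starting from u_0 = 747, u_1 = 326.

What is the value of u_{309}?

365

u_2 = 255·326 + 447·747 = 322
u_3 = 255·322 + 447·326 = 807
u_4 = 255·807 + 447·322 = 605
u_5 = 255·605 + 447·807 = 414
u_6 = 255·414 + 447·605 = 657
u_7 = 255·657 + 447·414 = 452
Continuing the recurrence:
  u_8 = 294;  u_9 = 548;  u_10 = 746;  u_11 = 307;  u_12 = 75;  u_13 = 968
  u_14 = 872;  u_15 = 215;  u_16 = 649;  u_17 = 269;  u_18 = 503;  u_19 = 294
  u_20 = 138;  u_21 = 123;  u_22 = 223;  u_23 = 856;  u_24 = 126;  u_25 = 63
  u_26 = 748;  u_27 = 957;  u_28 = 234;  u_29 = 102;  u_30 = 447;  u_31 = 157
  u_32 = 711;  u_33 = 243;  u_34 = 398;  u_35 = 239;  u_36 = 727;  u_37 = 617
  u_38 = 2;  u_39 = 852;  u_40 = 210;  u_41 = 524;  u_42 = 465;  u_43 = 662
  u_44 = 308;  u_45 = 115;  u_46 = 516;  u_47 = 356;  u_48 = 570;  u_49 = 773
  u_50 = 882;  u_51 = 356;  u_52 = 714;  u_53 = 160;  u_54 = 754;  u_55 = 441
  u_56 = 488;  u_57 = 705;  u_58 = 365;  u_59 = 574;  u_60 = 771;  u_61 = 142
  u_62 = 454;  u_63 = 651;  u_64 = 658;  u_65 = 701;  u_66 = 669;  u_67 = 631
  u_68 = 853;  u_69 = 117;  u_70 = 463;  u_71 = 852;  u_72 = 441;  u_73 = 907
  u_74 = 596;  u_75 = 441;  u_76 = 492;  u_77 = 716;  u_78 = 922;  u_79 = 212
  u_80 = 36;  u_81 = 17;  u_82 = 247;  u_83 = 963;  u_84 = 806;  u_85 = 321
  u_86 = 195;  u_87 = 493;  u_88 = 990;  u_89 = 609;  u_90 = 497;  u_91 = 403
  u_92 = 26;  u_93 = 106;  u_94 = 310;  u_95 = 307;  u_96 = 929;  u_97 = 794
  u_98 = 225;  u_99 = 621;  u_100 = 626;  u_101 = 320;  u_102 = 200;  u_103 = 312
  u_104 = 457;  u_105 = 722;  u_106 = 933;  u_107 = 654;  u_108 = 619;  u_109 = 169
  u_110 = 944;  u_111 = 446;  u_112 = 928;  u_113 = 114;  u_114 = 935;  u_115 = 809
  u_116 = 678;  u_117 = 752;  u_118 = 416;  u_119 = 282;  u_120 = 567;  u_121 = 227
  u_122 = 562;  u_123 = 601;  u_124 = 869;  u_125 = 877;  u_126 = 624;  u_127 = 225
  u_128 = 306;  u_129 = 12;  u_130 = 600;  u_131 = 960;  u_132 = 428;  u_133 = 463
  u_134 = 627;  u_135 = 579;  u_136 = 98;  u_137 = 274;  u_138 = 668;  u_139 = 208
  u_140 = 504;  u_141 = 525;  u_142 = 968;  u_143 = 222;  u_144 = 950;  u_145 = 442
  u_146 = 572;  u_147 = 374;  u_148 = 931;  u_149 = 983;  u_150 = 882;  u_151 = 389
  u_152 = 48;  u_153 = 467;  u_154 = 290;  u_155 = 179;  u_156 = 718;  u_157 = 763
  u_158 = 921;  u_159 = 786;  u_160 = 663;  u_161 = 772;  u_162 = 829;  u_163 = 520
  u_164 = 681;  u_165 = 477;  u_166 = 244;  u_167 = 991;  u_168 = 551;  u_169 = 280
  u_170 = 871;  u_171 = 169;  u_172 = 580;  u_173 = 454;  u_174 = 691;  u_175 = 768
  u_176 = 217;  u_177 = 76;  u_178 = 344;  u_179 = 612;  u_180 = 65;  u_181 = 556
  u_182 = 314;  u_183 = 677;  u_184 = 203;  u_185 = 225;  u_186 = 802;  u_187 = 367
  u_188 = 47;  u_189 = 468;  u_190 = 98;  u_191 = 98;  u_192 = 184;  u_193 = 925
  u_194 = 288;  u_195 = 577;  u_196 = 414;  u_197 = 249;  u_198 = 339;  u_199 = 993
  u_200 = 139;  u_201 = 41;  u_202 = 949;  u_203 = 0;  u_204 = 423;  u_205 = 911
  u_206 = 633;  u_207 = 565;  u_208 = 219;  u_209 = 655;  u_210 = 560;  u_211 = 706
  u_212 = 516;  u_213 = 175;  u_214 = 829;  u_215 = 37;  u_216 = 614;  u_217 = 570
  u_218 = 64;  u_219 = 698;  u_220 = 762;  u_221 = 807;  u_222 = 530;  u_223 = 460
  u_224 = 51;  u_225 = 681;  u_226 = 706;  u_227 = 117;  u_228 = 339;  u_229 = 511
  u_230 = 327;  u_231 = 21;  u_232 = 174;  u_233 = 280;  u_234 = 855;  u_235 = 125
  u_236 = 370;  u_237 = 893;  u_238 = 604;  u_239 = 259;  u_240 = 36;  u_241 = 846
  u_242 = 761;  u_243 = 114;  u_244 = 952;  u_245 = 99;  u_246 = 775;  u_247 = 727
  u_248 = 67;  u_249 = 3;  u_250 = 444;  u_251 = 544;  u_252 = 182;  u_253 = 1004
  u_254 = 368;  u_255 = 795;  u_256 = 954;  u_257 = 298;  u_258 = 955;  u_259 = 374
  u_260 = 602;  u_261 = 835;  u_262 = 726;  u_263 = 398;  u_264 = 214;  u_265 = 406
  u_266 = 415;  u_267 = 751;  u_268 = 653;  u_269 = 739;  u_270 = 52;  u_271 = 533
  u_272 = 746;  u_273 = 665;  u_274 = 555;  u_275 = 874;  u_276 = 761;  u_277 = 522
  u_278 = 56;  u_279 = 409;  u_280 = 175;  u_281 = 423;  u_282 = 434;  u_283 = 78
  u_284 = 989;  u_285 = 505;  u_286 = 773;  u_287 = 79;  u_288 = 418;  u_289 = 643
  u_290 = 688;  u_291 = 739;  u_292 = 562;  u_293 = 422;  u_294 = 629;  u_295 = 924
  u_296 = 175;  u_297 = 576;  u_298 = 98;  u_299 = 951;  u_300 = 764;  u_301 = 391
  u_302 = 280;  u_303 = 990;  u_304 = 244;  u_305 = 250;  u_306 = 279;  u_307 = 266
u_308 = 255·266 + 447·279 = 833
u_309 = 255·833 + 447·266 = 365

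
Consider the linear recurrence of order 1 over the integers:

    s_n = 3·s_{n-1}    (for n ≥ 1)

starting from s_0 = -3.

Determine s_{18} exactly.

-1162261467

s_1 = 3·-3 = -9
s_2 = 3·-9 = -27
s_3 = 3·-27 = -81
s_4 = 3·-81 = -243
s_5 = 3·-243 = -729
s_6 = 3·-729 = -2187
s_7 = 3·-2187 = -6561
s_8 = 3·-6561 = -19683
s_9 = 3·-19683 = -59049
s_10 = 3·-59049 = -177147
s_11 = 3·-177147 = -531441
s_12 = 3·-531441 = -1594323
s_13 = 3·-1594323 = -4782969
s_14 = 3·-4782969 = -14348907
s_15 = 3·-14348907 = -43046721
s_16 = 3·-43046721 = -129140163
s_17 = 3·-129140163 = -387420489
s_18 = 3·-387420489 = -1162261467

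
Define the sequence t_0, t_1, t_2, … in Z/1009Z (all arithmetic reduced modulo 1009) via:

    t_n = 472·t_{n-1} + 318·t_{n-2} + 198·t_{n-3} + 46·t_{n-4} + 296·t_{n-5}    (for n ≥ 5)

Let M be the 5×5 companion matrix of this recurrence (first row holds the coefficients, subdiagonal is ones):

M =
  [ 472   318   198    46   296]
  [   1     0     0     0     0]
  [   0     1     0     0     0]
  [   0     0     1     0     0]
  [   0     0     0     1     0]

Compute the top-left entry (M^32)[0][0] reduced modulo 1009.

(M^32)[0][0] is the top entry after applying M 32 times to the unit state (1, 0, 0, 0, 0). Equivalently it is h_{36} for the auxiliary sequence (h_n) obeying the same recurrence with h_4 = 1 and h_i = 0 for 0 ≤ i < 4:
h_5 = 472·1 + 318·0 + 198·0 + 46·0 + 296·0 = 472
h_6 = 472·472 + 318·1 + 198·0 + 46·0 + 296·0 = 113
h_7 = 472·113 + 318·472 + 198·1 + 46·0 + 296·0 = 821
h_8 = 472·821 + 318·113 + 198·472 + 46·1 + 296·0 = 340
h_9 = 472·340 + 318·821 + 198·113 + 46·472 + 296·1 = 791
h_10 = 472·791 + 318·340 + 198·821 + 46·113 + 296·472 = 911
h_11 = 472·911 + 318·791 + 198·340 + 46·821 + 296·113 = 756
h_12 = 472·756 + 318·911 + 198·791 + 46·340 + 296·821 = 336
h_13 = 472·336 + 318·756 + 198·911 + 46·791 + 296·340 = 14
h_14 = 472·14 + 318·336 + 198·756 + 46·911 + 296·791 = 380
h_15 = 472·380 + 318·14 + 198·336 + 46·756 + 296·911 = 831
h_16 = 472·831 + 318·380 + 198·14 + 46·336 + 296·756 = 344
h_17 = 472·344 + 318·831 + 198·380 + 46·14 + 296·336 = 602
h_18 = 472·602 + 318·344 + 198·831 + 46·380 + 296·14 = 532
h_19 = 472·532 + 318·602 + 198·344 + 46·831 + 296·380 = 463
h_20 = 472·463 + 318·532 + 198·602 + 46·344 + 296·831 = 859
h_21 = 472·859 + 318·463 + 198·532 + 46·602 + 296·344 = 514
h_22 = 472·514 + 318·859 + 198·463 + 46·532 + 296·602 = 890
h_23 = 472·890 + 318·514 + 198·859 + 46·463 + 296·532 = 68
h_24 = 472·68 + 318·890 + 198·514 + 46·859 + 296·463 = 158
h_25 = 472·158 + 318·68 + 198·890 + 46·514 + 296·859 = 423
h_26 = 472·423 + 318·158 + 198·68 + 46·890 + 296·514 = 380
h_27 = 472·380 + 318·423 + 198·158 + 46·68 + 296·890 = 272
h_28 = 472·272 + 318·380 + 198·423 + 46·158 + 296·68 = 161
h_29 = 472·161 + 318·272 + 198·380 + 46·423 + 296·158 = 245
h_30 = 472·245 + 318·161 + 198·272 + 46·380 + 296·423 = 142
h_31 = 472·142 + 318·245 + 198·161 + 46·272 + 296·380 = 113
h_32 = 472·113 + 318·142 + 198·245 + 46·161 + 296·272 = 832
h_33 = 472·832 + 318·113 + 198·142 + 46·245 + 296·161 = 81
h_34 = 472·81 + 318·832 + 198·113 + 46·142 + 296·245 = 634
h_35 = 472·634 + 318·81 + 198·832 + 46·113 + 296·142 = 184
h_36 = 472·184 + 318·634 + 198·81 + 46·832 + 296·113 = 870

870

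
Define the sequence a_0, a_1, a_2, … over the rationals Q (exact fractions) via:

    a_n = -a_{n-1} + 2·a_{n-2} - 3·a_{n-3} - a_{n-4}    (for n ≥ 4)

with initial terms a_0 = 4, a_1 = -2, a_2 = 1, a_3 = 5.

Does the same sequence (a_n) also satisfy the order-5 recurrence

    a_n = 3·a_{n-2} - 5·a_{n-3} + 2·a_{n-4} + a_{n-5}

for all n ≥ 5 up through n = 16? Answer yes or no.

yes

Terms a_0..a_16: 4, -2, 1, 5, -1, 10, -28, 46, -131, 297, -669, 1610, -3708, 8638, -20215, 47005, -109641
n=5: candidate gives 10, actual a_5 = 10 ✓
n=6: candidate gives -28, actual a_6 = -28 ✓
n=7: candidate gives 46, actual a_7 = 46 ✓
n=8: candidate gives -131, actual a_8 = -131 ✓
n=9: candidate gives 297, actual a_9 = 297 ✓
n=10: candidate gives -669, actual a_10 = -669 ✓
n=11: candidate gives 1610, actual a_11 = 1610 ✓
n=12: candidate gives -3708, actual a_12 = -3708 ✓
n=13: candidate gives 8638, actual a_13 = 8638 ✓
n=14: candidate gives -20215, actual a_14 = -20215 ✓
n=15: candidate gives 47005, actual a_15 = 47005 ✓
n=16: candidate gives -109641, actual a_16 = -109641 ✓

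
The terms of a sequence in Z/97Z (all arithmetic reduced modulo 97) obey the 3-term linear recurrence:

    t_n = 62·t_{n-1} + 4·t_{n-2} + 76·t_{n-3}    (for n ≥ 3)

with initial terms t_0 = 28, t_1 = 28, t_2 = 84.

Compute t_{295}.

56

t_3 = 62·84 + 4·28 + 76·28 = 76
t_4 = 62·76 + 4·84 + 76·28 = 95
t_5 = 62·95 + 4·76 + 76·84 = 65
t_6 = 62·65 + 4·95 + 76·76 = 1
t_7 = 62·1 + 4·65 + 76·95 = 73
t_8 = 62·73 + 4·1 + 76·65 = 61
Continuing the recurrence:
  t_9 = 76;  t_10 = 28;  t_11 = 80;  t_12 = 81;  t_13 = 1;  t_14 = 64
  t_15 = 40;  t_16 = 96;  t_17 = 15;  t_18 = 86;  t_19 = 78;  t_20 = 15
  t_21 = 18;  t_22 = 23;  t_23 = 19;  t_24 = 19;  t_25 = 92;  t_26 = 46
  t_27 = 8;  t_28 = 9;  t_29 = 12;  t_30 = 30;  t_31 = 70;  t_32 = 37
  t_33 = 4;  t_34 = 90;  t_35 = 66;  t_36 = 3;  t_37 = 15;  t_38 = 41
  t_39 = 17;  t_40 = 30;  t_41 = 0;  t_42 = 54;  t_43 = 2;  t_44 = 49
  t_45 = 69;  t_46 = 67;  t_47 = 6;  t_48 = 64;  t_49 = 63;  t_50 = 59
  t_51 = 44;  t_52 = 89;  t_53 = 90;  t_54 = 65;  t_55 = 96;  t_56 = 54
  t_57 = 39;  t_58 = 36;  t_59 = 90;  t_60 = 55;  t_61 = 7;  t_62 = 25
  t_63 = 35;  t_64 = 86;  t_65 = 0;  t_66 = 94;  t_67 = 45;  t_68 = 62
  t_69 = 13;  t_70 = 12;  t_71 = 76;  t_72 = 25;  t_73 = 50;  t_74 = 52
  t_75 = 86;  t_76 = 28;  t_77 = 18;  t_78 = 4;  t_79 = 23;  t_80 = 94
  t_81 = 16;  t_82 = 12;  t_83 = 95;  t_84 = 73;  t_85 = 95;  t_86 = 16
  t_87 = 33;  t_88 = 18;  t_89 = 39;  t_90 = 51;  t_91 = 30;  t_92 = 81
  t_93 = 94;  t_94 = 90;  t_95 = 84;  t_96 = 5;  t_97 = 17;  t_98 = 86
  t_99 = 57;  t_100 = 29;  t_101 = 26;  t_102 = 46;  t_103 = 19;  t_104 = 40
  t_105 = 38;  t_106 = 80;  t_107 = 4;  t_108 = 61;  t_109 = 81;  t_110 = 41
  t_111 = 33;  t_112 = 24;  t_113 = 80;  t_114 = 95;  t_115 = 80;  t_116 = 71
  t_117 = 11;  t_118 = 62;  t_119 = 69;  t_120 = 27;  t_121 = 66;  t_122 = 35
  t_123 = 24;  t_124 = 48;  t_125 = 9;  t_126 = 52;  t_127 = 21;  t_128 = 60
  t_129 = 93;  t_130 = 36;  t_131 = 83;  t_132 = 39;  t_133 = 54;  t_134 = 15
  t_135 = 36;  t_136 = 91;  t_137 = 39;  t_138 = 86;  t_139 = 85;  t_140 = 42
  t_141 = 71;  t_142 = 69;  t_143 = 91;  t_144 = 62;  t_145 = 43;  t_146 = 33
  t_147 = 43;  t_148 = 52;  t_149 = 84;  t_150 = 51;  t_151 = 78;  t_152 = 75
  t_153 = 11;  t_154 = 23;  t_155 = 89;  t_156 = 44;  t_157 = 79;  t_158 = 4
  t_159 = 28;  t_160 = 93;  t_161 = 71;  t_162 = 15;  t_163 = 37;  t_164 = 87
  t_165 = 86;  t_166 = 53;  t_167 = 57;  t_168 = 0;  t_169 = 85;  t_170 = 96
  t_171 = 84;  t_172 = 24;  t_173 = 2;  t_174 = 8;  t_175 = 0;  t_176 = 87
  t_177 = 85;  t_178 = 89;  t_179 = 54;  t_180 = 76;  t_181 = 52;  t_182 = 66
  t_183 = 85;  t_184 = 77;  t_185 = 42;  t_186 = 60;  t_187 = 40;  t_188 = 92
  t_189 = 45;  t_190 = 87;  t_191 = 53;  t_192 = 70;  t_193 = 9;  t_194 = 16
  t_195 = 43;  t_196 = 19;  t_197 = 44;  t_198 = 58;  t_199 = 75;  t_200 = 78
  t_201 = 38;  t_202 = 26;  t_203 = 29;  t_204 = 37;  t_205 = 21;  t_206 = 65
  t_207 = 39;  t_208 = 6;  t_209 = 36;  t_210 = 79;  t_211 = 66;  t_212 = 63
  t_213 = 86;  t_214 = 27;  t_215 = 16;  t_216 = 70;  t_217 = 54;  t_218 = 91
  t_219 = 23;  t_220 = 74;  t_221 = 53;  t_222 = 92;  t_223 = 94;  t_224 = 39
  t_225 = 86;  t_226 = 22;  t_227 = 16;  t_228 = 50;  t_229 = 83;  t_230 = 63
  t_231 = 84;  t_232 = 31;  t_233 = 62;  t_234 = 70;  t_235 = 57;  t_236 = 87
  t_237 = 78;  t_238 = 10;  t_239 = 75;  t_240 = 45;  t_241 = 67;  t_242 = 43
  t_243 = 49;  t_244 = 57;  t_245 = 14;  t_246 = 67;  t_247 = 6;  t_248 = 55
  t_249 = 87;  t_250 = 56;  t_251 = 46;  t_252 = 85;  t_253 = 10;  t_254 = 91
  t_255 = 17;  t_256 = 44;  t_257 = 12;  t_258 = 78;  t_259 = 80;  t_260 = 73
  t_261 = 7;  t_262 = 16;  t_263 = 69;  t_264 = 24;  t_265 = 70;  t_266 = 77
  t_267 = 88;  t_268 = 26;  t_269 = 56;  t_270 = 79;  t_271 = 17;  t_272 = 0
  t_273 = 58;  t_274 = 38;  t_275 = 66;  t_276 = 19;  t_277 = 62;  t_278 = 12
  t_279 = 11;  t_280 = 10;  t_281 = 24;  t_282 = 36;  t_283 = 81;  t_284 = 6
  t_285 = 37;  t_286 = 35;  t_287 = 58;  t_288 = 49;  t_289 = 13;  t_290 = 75
  t_291 = 84;  t_292 = 94;  t_293 = 30
t_294 = 62·30 + 4·94 + 76·84 = 84
t_295 = 62·84 + 4·30 + 76·94 = 56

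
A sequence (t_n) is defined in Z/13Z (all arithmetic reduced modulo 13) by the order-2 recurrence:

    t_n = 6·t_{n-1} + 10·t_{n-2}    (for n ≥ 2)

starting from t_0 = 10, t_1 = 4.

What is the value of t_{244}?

t_2 = 6·4 + 10·10 = 7
t_3 = 6·7 + 10·4 = 4
t_4 = 6·4 + 10·7 = 3
t_5 = 6·3 + 10·4 = 6
t_6 = 6·6 + 10·3 = 1
t_7 = 6·1 + 10·6 = 1
t_8 = 6·1 + 10·1 = 3
t_9 = 6·3 + 10·1 = 2
t_10 = 6·2 + 10·3 = 3
t_11 = 6·3 + 10·2 = 12
t_12 = 6·12 + 10·3 = 11
t_13 = 6·11 + 10·12 = 4
t_14 = 6·4 + 10·11 = 4
t_15 = 6·4 + 10·4 = 12
t_16 = 6·12 + 10·4 = 8
t_17 = 6·8 + 10·12 = 12
t_18 = 6·12 + 10·8 = 9
t_19 = 6·9 + 10·12 = 5
t_20 = 6·5 + 10·9 = 3
t_21 = 6·3 + 10·5 = 3
t_22 = 6·3 + 10·3 = 9
t_23 = 6·9 + 10·3 = 6
t_24 = 6·6 + 10·9 = 9
t_25 = 6·9 + 10·6 = 10
t_26 = 6·10 + 10·9 = 7
t_27 = 6·7 + 10·10 = 12
t_28 = 6·12 + 10·7 = 12
t_29 = 6·12 + 10·12 = 10
t_30 = 6·10 + 10·12 = 11
t_31 = 6·11 + 10·10 = 10
t_32 = 6·10 + 10·11 = 1
t_33 = 6·1 + 10·10 = 2
t_34 = 6·2 + 10·1 = 9
t_35 = 6·9 + 10·2 = 9
t_36 = 6·9 + 10·9 = 1
t_37 = 6·1 + 10·9 = 5
t_38 = 6·5 + 10·1 = 1
t_39 = 6·1 + 10·5 = 4
t_40 = 6·4 + 10·1 = 8
t_41 = 6·8 + 10·4 = 10
t_42 = 6·10 + 10·8 = 10
t_43 = 6·10 + 10·10 = 4
(t_42, t_43) = (10, 4) = (t_0, t_1), so the sequence has period 42.
244 ≡ 34 (mod 42), hence t_244 = t_34 = 9.

9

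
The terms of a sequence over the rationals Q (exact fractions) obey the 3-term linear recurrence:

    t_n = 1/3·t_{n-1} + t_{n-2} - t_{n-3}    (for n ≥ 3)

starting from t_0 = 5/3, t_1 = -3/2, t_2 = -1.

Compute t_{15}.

t_3 = 1/3·-1 + 1·-3/2 + -1·5/3 = -7/2
t_4 = 1/3·-7/2 + 1·-1 + -1·-3/2 = -2/3
t_5 = 1/3·-2/3 + 1·-7/2 + -1·-1 = -49/18
t_6 = 1/3·-49/18 + 1·-2/3 + -1·-7/2 = 52/27
t_7 = 1/3·52/27 + 1·-49/18 + -1·-2/3 = -229/162
t_8 = 1/3·-229/162 + 1·52/27 + -1·-49/18 = 1015/243
t_9 = 1/3·1015/243 + 1·-229/162 + -1·52/27 = -2839/1458
t_10 = 1/3·-2839/1458 + 1·1015/243 + -1·-229/162 = 10807/2187
t_11 = 1/3·10807/2187 + 1·-2839/1458 + -1·1015/243 = -58747/13122
t_12 = 1/3·-58747/13122 + 1·10807/2187 + -1·-2839/1458 = 106216/19683
t_13 = 1/3·106216/19683 + 1·-58747/13122 + -1·10807/2187 = -899869/118098
t_14 = 1/3·-899869/118098 + 1·106216/19683 + -1·-58747/13122 = 1299094/177147
t_15 = 1/3·1299094/177147 + 1·-899869/118098 + -1·106216/19683 = -11236297/1062882

-11236297/1062882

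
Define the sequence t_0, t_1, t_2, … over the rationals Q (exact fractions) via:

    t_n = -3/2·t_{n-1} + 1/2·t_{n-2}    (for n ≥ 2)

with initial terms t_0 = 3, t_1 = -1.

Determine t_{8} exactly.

t_2 = -3/2·-1 + 1/2·3 = 3
t_3 = -3/2·3 + 1/2·-1 = -5
t_4 = -3/2·-5 + 1/2·3 = 9
t_5 = -3/2·9 + 1/2·-5 = -16
t_6 = -3/2·-16 + 1/2·9 = 57/2
t_7 = -3/2·57/2 + 1/2·-16 = -203/4
t_8 = -3/2·-203/4 + 1/2·57/2 = 723/8

723/8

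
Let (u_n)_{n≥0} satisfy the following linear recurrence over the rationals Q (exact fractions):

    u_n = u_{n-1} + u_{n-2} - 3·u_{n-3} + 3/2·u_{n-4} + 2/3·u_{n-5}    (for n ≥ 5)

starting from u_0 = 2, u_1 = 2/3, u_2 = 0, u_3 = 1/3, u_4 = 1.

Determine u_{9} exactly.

u_5 = 1·1 + 1·1/3 + -3·0 + 3/2·2/3 + 2/3·2 = 11/3
u_6 = 1·11/3 + 1·1 + -3·1/3 + 3/2·0 + 2/3·2/3 = 37/9
u_7 = 1·37/9 + 1·11/3 + -3·1 + 3/2·1/3 + 2/3·0 = 95/18
u_8 = 1·95/18 + 1·37/9 + -3·11/3 + 3/2·1 + 2/3·1/3 = 1/9
u_9 = 1·1/9 + 1·95/18 + -3·37/9 + 3/2·11/3 + 2/3·1 = -7/9

-7/9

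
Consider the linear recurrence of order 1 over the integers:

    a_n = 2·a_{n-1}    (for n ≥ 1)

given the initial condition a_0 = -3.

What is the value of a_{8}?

-768

a_1 = 2·-3 = -6
a_2 = 2·-6 = -12
a_3 = 2·-12 = -24
a_4 = 2·-24 = -48
a_5 = 2·-48 = -96
a_6 = 2·-96 = -192
a_7 = 2·-192 = -384
a_8 = 2·-384 = -768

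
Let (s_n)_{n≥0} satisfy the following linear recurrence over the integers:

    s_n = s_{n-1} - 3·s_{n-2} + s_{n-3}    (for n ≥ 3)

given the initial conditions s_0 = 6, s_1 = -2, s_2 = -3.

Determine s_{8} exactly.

150

s_3 = 1·-3 + -3·-2 + 1·6 = 9
s_4 = 1·9 + -3·-3 + 1·-2 = 16
s_5 = 1·16 + -3·9 + 1·-3 = -14
s_6 = 1·-14 + -3·16 + 1·9 = -53
s_7 = 1·-53 + -3·-14 + 1·16 = 5
s_8 = 1·5 + -3·-53 + 1·-14 = 150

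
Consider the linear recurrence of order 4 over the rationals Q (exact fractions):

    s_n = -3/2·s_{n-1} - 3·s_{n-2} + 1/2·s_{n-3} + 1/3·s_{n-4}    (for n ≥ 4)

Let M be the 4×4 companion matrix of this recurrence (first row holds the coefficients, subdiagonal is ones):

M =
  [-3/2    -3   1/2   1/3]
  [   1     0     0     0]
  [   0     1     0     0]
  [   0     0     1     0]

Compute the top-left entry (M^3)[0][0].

(M^3)[0][0] is the top entry after applying M 3 times to the unit state (1, 0, 0, 0). Equivalently it is h_{6} for the auxiliary sequence (h_n) obeying the same recurrence with h_3 = 1 and h_i = 0 for 0 ≤ i < 3:
h_4 = -3/2·1 + -3·0 + 1/2·0 + 1/3·0 = -3/2
h_5 = -3/2·-3/2 + -3·1 + 1/2·0 + 1/3·0 = -3/4
h_6 = -3/2·-3/4 + -3·-3/2 + 1/2·1 + 1/3·0 = 49/8

49/8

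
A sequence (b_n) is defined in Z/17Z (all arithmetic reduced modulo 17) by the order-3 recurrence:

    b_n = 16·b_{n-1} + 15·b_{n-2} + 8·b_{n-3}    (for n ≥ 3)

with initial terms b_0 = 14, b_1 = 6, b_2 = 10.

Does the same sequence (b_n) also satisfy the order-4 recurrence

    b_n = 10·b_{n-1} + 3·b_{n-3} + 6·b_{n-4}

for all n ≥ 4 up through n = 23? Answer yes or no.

no

Terms b_0..b_23: 14, 6, 10, 5, 6, 13, 15, 7, 16, 5, 2, 14, 5, 0, 0, 6, 11, 11, 15, 0, 7, 11, 9, 8
n=4: candidate gives 16, actual b_4 = 6 ✗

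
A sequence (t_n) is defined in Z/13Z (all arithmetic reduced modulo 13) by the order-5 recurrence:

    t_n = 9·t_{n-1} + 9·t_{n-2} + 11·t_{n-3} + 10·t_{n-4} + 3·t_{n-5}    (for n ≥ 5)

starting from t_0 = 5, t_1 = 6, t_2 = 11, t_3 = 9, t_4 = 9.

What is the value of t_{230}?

6

t_5 = 9·9 + 9·9 + 11·11 + 10·6 + 3·5 = 7
t_6 = 9·7 + 9·9 + 11·9 + 10·11 + 3·6 = 7
t_7 = 9·7 + 9·7 + 11·9 + 10·9 + 3·11 = 10
t_8 = 9·10 + 9·7 + 11·7 + 10·9 + 3·9 = 9
t_9 = 9·9 + 9·10 + 11·7 + 10·7 + 3·9 = 7
t_10 = 9·7 + 9·9 + 11·10 + 10·7 + 3·7 = 7
Continuing the recurrence:
  t_11 = 8;  t_12 = 7;  t_13 = 10;  t_14 = 7;  t_15 = 6;  t_16 = 9
  t_17 = 8;  t_18 = 7;  t_19 = 3;  t_20 = 0;  t_21 = 3;  t_22 = 11
  t_23 = 8;  t_24 = 5;  t_25 = 8;  t_26 = 12;  t_27 = 10;  t_28 = 9
  t_29 = 8;  t_30 = 4;  t_31 = 5;  t_32 = 3;  t_33 = 2;  t_34 = 8
  t_35 = 3;  t_36 = 10;  t_37 = 0;  t_38 = 1;  t_39 = 4;  t_40 = 11
  t_41 = 7;  t_42 = 8;  t_43 = 0;  t_44 = 11;  t_45 = 4;  t_46 = 2
  t_47 = 4;  t_48 = 0;  t_49 = 1;  t_50 = 7;  t_51 = 1;  t_52 = 4
  t_53 = 2;  t_54 = 8;  t_55 = 9;  t_56 = 10;  t_57 = 5;  t_58 = 8
  t_59 = 3;  t_60 = 8;  t_61 = 7;  t_62 = 3;  t_63 = 11;  t_64 = 6
  t_65 = 7;  t_66 = 3;  t_67 = 2;  t_68 = 7;  t_69 = 7;  t_70 = 4
  t_71 = 10;  t_72 = 6;  t_73 = 6;  t_74 = 6;  t_75 = 0;  t_76 = 2
  t_77 = 6;  t_78 = 7;  t_79 = 1;  t_80 = 2;  t_81 = 1;  t_82 = 9
  t_83 = 0;  t_84 = 11;  t_85 = 6;  t_86 = 12;  t_87 = 11;  t_88 = 6
  t_89 = 1;  t_90 = 10;  t_91 = 12;  t_92 = 3;  t_93 = 0;  t_94 = 2
  t_95 = 6;  t_96 = 8;  t_97 = 1;  t_98 = 11;  t_99 = 2;  t_100 = 5
  t_101 = 10;  t_102 = 10;  t_103 = 2;  t_104 = 1;  t_105 = 5;  t_106 = 11
  t_107 = 10;  t_108 = 0;  t_109 = 4;  t_110 = 11;  t_111 = 8;  t_112 = 11
  t_113 = 7;  t_114 = 8;  t_115 = 5;  t_116 = 3;  t_117 = 3;  t_118 = 2
  t_119 = 9;  t_120 = 8;  t_121 = 6;  t_122 = 7;  t_123 = 2;  t_124 = 7
  t_125 = 8;  t_126 = 11;  t_127 = 3;  t_128 = 4;  t_129 = 12;  t_130 = 12
  t_131 = 11;  t_132 = 11;  t_133 = 7;  t_134 = 10;  t_135 = 4;  t_136 = 8
  t_137 = 9;  t_138 = 6;  t_139 = 7;  t_140 = 9;  t_141 = 12;  t_142 = 2
  t_143 = 1;  t_144 = 10;  t_145 = 8;  t_146 = 8;  t_147 = 10;  t_148 = 2
  t_149 = 7;  t_150 = 9;  t_151 = 4;  t_152 = 10;  t_153 = 2;  t_154 = 3
  t_155 = 1;  t_156 = 1;  t_157 = 10;  t_158 = 3;  t_159 = 4;  t_160 = 4
  t_161 = 0;  t_162 = 10;  t_163 = 1;  t_164 = 8;  t_165 = 8;  t_166 = 8
  t_167 = 12;  t_168 = 0;  t_169 = 1;  t_170 = 11;  t_171 = 5;  t_172 = 9
  t_173 = 10;  t_174 = 1;  t_175 = 8;  t_176 = 10;  t_177 = 1;  t_178 = 6
  t_179 = 9;  t_180 = 10;  t_181 = 4;  t_182 = 2;  t_183 = 12;  t_184 = 11
  t_185 = 0;  t_186 = 3;  t_187 = 1;  t_188 = 0;  t_189 = 10;  t_190 = 1
  t_191 = 1;  t_192 = 1;  t_193 = 12;  t_194 = 12;  t_195 = 6;  t_196 = 8
  t_197 = 4;  t_198 = 5;  t_199 = 5;  t_200 = 11;  t_201 = 3;  t_202 = 9
  t_203 = 8;  t_204 = 12;  t_205 = 4;  t_206 = 6;  t_207 = 4;  t_208 = 5
  t_209 = 2;  t_210 = 10;  t_211 = 0;  t_212 = 5;  t_213 = 8;  t_214 = 2
  t_215 = 6;  t_216 = 2;  t_217 = 7;  t_218 = 9;  t_219 = 11;  t_220 = 9
  t_221 = 4;  t_222 = 11;  t_223 = 7;  t_224 = 4;  t_225 = 1;  t_226 = 10
  t_227 = 12;  t_228 = 10
t_229 = 9·10 + 9·12 + 11·10 + 10·1 + 3·4 = 5
t_230 = 9·5 + 9·10 + 11·12 + 10·10 + 3·1 = 6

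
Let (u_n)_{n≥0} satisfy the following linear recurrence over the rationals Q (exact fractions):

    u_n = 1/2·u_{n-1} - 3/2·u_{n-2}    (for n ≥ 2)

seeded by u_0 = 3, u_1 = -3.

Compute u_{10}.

-2661/256

u_2 = 1/2·-3 + -3/2·3 = -6
u_3 = 1/2·-6 + -3/2·-3 = 3/2
u_4 = 1/2·3/2 + -3/2·-6 = 39/4
u_5 = 1/2·39/4 + -3/2·3/2 = 21/8
u_6 = 1/2·21/8 + -3/2·39/4 = -213/16
u_7 = 1/2·-213/16 + -3/2·21/8 = -339/32
u_8 = 1/2·-339/32 + -3/2·-213/16 = 939/64
u_9 = 1/2·939/64 + -3/2·-339/32 = 2973/128
u_10 = 1/2·2973/128 + -3/2·939/64 = -2661/256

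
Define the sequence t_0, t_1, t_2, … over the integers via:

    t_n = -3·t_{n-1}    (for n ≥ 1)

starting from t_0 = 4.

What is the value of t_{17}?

t_1 = -3·4 = -12
t_2 = -3·-12 = 36
t_3 = -3·36 = -108
t_4 = -3·-108 = 324
t_5 = -3·324 = -972
t_6 = -3·-972 = 2916
t_7 = -3·2916 = -8748
t_8 = -3·-8748 = 26244
t_9 = -3·26244 = -78732
t_10 = -3·-78732 = 236196
t_11 = -3·236196 = -708588
t_12 = -3·-708588 = 2125764
t_13 = -3·2125764 = -6377292
t_14 = -3·-6377292 = 19131876
t_15 = -3·19131876 = -57395628
t_16 = -3·-57395628 = 172186884
t_17 = -3·172186884 = -516560652

-516560652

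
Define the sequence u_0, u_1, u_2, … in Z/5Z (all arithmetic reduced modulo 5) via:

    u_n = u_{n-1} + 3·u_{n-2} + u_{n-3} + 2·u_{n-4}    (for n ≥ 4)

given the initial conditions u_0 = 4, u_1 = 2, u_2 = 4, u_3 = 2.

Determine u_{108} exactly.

u_4 = 1·2 + 3·4 + 1·2 + 2·4 = 4
u_5 = 1·4 + 3·2 + 1·4 + 2·2 = 3
u_6 = 1·3 + 3·4 + 1·2 + 2·4 = 0
u_7 = 1·0 + 3·3 + 1·4 + 2·2 = 2
u_8 = 1·2 + 3·0 + 1·3 + 2·4 = 3
u_9 = 1·3 + 3·2 + 1·0 + 2·3 = 0
u_10 = 1·0 + 3·3 + 1·2 + 2·0 = 1
u_11 = 1·1 + 3·0 + 1·3 + 2·2 = 3
u_12 = 1·3 + 3·1 + 1·0 + 2·3 = 2
u_13 = 1·2 + 3·3 + 1·1 + 2·0 = 2
u_14 = 1·2 + 3·2 + 1·3 + 2·1 = 3
u_15 = 1·3 + 3·2 + 1·2 + 2·3 = 2
u_16 = 1·2 + 3·3 + 1·2 + 2·2 = 2
u_17 = 1·2 + 3·2 + 1·3 + 2·2 = 0
u_18 = 1·0 + 3·2 + 1·2 + 2·3 = 4
u_19 = 1·4 + 3·0 + 1·2 + 2·2 = 0
u_20 = 1·0 + 3·4 + 1·0 + 2·2 = 1
u_21 = 1·1 + 3·0 + 1·4 + 2·0 = 0
u_22 = 1·0 + 3·1 + 1·0 + 2·4 = 1
u_23 = 1·1 + 3·0 + 1·1 + 2·0 = 2
u_24 = 1·2 + 3·1 + 1·0 + 2·1 = 2
u_25 = 1·2 + 3·2 + 1·1 + 2·0 = 4
u_26 = 1·4 + 3·2 + 1·2 + 2·1 = 4
u_27 = 1·4 + 3·4 + 1·2 + 2·2 = 2
u_28 = 1·2 + 3·4 + 1·4 + 2·2 = 2
u_29 = 1·2 + 3·2 + 1·4 + 2·4 = 0
u_30 = 1·0 + 3·2 + 1·2 + 2·4 = 1
u_31 = 1·1 + 3·0 + 1·2 + 2·2 = 2
u_32 = 1·2 + 3·1 + 1·0 + 2·2 = 4
u_33 = 1·4 + 3·2 + 1·1 + 2·0 = 1
u_34 = 1·1 + 3·4 + 1·2 + 2·1 = 2
u_35 = 1·2 + 3·1 + 1·4 + 2·2 = 3
u_36 = 1·3 + 3·2 + 1·1 + 2·4 = 3
u_37 = 1·3 + 3·3 + 1·2 + 2·1 = 1
u_38 = 1·1 + 3·3 + 1·3 + 2·2 = 2
u_39 = 1·2 + 3·1 + 1·3 + 2·3 = 4
u_40 = 1·4 + 3·2 + 1·1 + 2·3 = 2
u_41 = 1·2 + 3·4 + 1·2 + 2·1 = 3
u_42 = 1·3 + 3·2 + 1·4 + 2·2 = 2
u_43 = 1·2 + 3·3 + 1·2 + 2·4 = 1
u_44 = 1·1 + 3·2 + 1·3 + 2·2 = 4
u_45 = 1·4 + 3·1 + 1·2 + 2·3 = 0
u_46 = 1·0 + 3·4 + 1·1 + 2·2 = 2
u_47 = 1·2 + 3·0 + 1·4 + 2·1 = 3
u_48 = 1·3 + 3·2 + 1·0 + 2·4 = 2
u_49 = 1·2 + 3·3 + 1·2 + 2·0 = 3
u_50 = 1·3 + 3·2 + 1·3 + 2·2 = 1
u_51 = 1·1 + 3·3 + 1·2 + 2·3 = 3
u_52 = 1·3 + 3·1 + 1·3 + 2·2 = 3
u_53 = 1·3 + 3·3 + 1·1 + 2·3 = 4
u_54 = 1·4 + 3·3 + 1·3 + 2·1 = 3
u_55 = 1·3 + 3·4 + 1·3 + 2·3 = 4
u_56 = 1·4 + 3·3 + 1·4 + 2·3 = 3
u_57 = 1·3 + 3·4 + 1·3 + 2·4 = 1
u_58 = 1·1 + 3·3 + 1·4 + 2·3 = 0
u_59 = 1·0 + 3·1 + 1·3 + 2·4 = 4
u_60 = 1·4 + 3·0 + 1·1 + 2·3 = 1
u_61 = 1·1 + 3·4 + 1·0 + 2·1 = 0
u_62 = 1·0 + 3·1 + 1·4 + 2·0 = 2
u_63 = 1·2 + 3·0 + 1·1 + 2·4 = 1
u_64 = 1·1 + 3·2 + 1·0 + 2·1 = 4
u_65 = 1·4 + 3·1 + 1·2 + 2·0 = 4
u_66 = 1·4 + 3·4 + 1·1 + 2·2 = 1
u_67 = 1·1 + 3·4 + 1·4 + 2·1 = 4
u_68 = 1·4 + 3·1 + 1·4 + 2·4 = 4
u_69 = 1·4 + 3·4 + 1·1 + 2·4 = 0
u_70 = 1·0 + 3·4 + 1·4 + 2·1 = 3
u_71 = 1·3 + 3·0 + 1·4 + 2·4 = 0
u_72 = 1·0 + 3·3 + 1·0 + 2·4 = 2
u_73 = 1·2 + 3·0 + 1·3 + 2·0 = 0
u_74 = 1·0 + 3·2 + 1·0 + 2·3 = 2
u_75 = 1·2 + 3·0 + 1·2 + 2·0 = 4
u_76 = 1·4 + 3·2 + 1·0 + 2·2 = 4
u_77 = 1·4 + 3·4 + 1·2 + 2·0 = 3
u_78 = 1·3 + 3·4 + 1·4 + 2·2 = 3
u_79 = 1·3 + 3·3 + 1·4 + 2·4 = 4
u_80 = 1·4 + 3·3 + 1·3 + 2·4 = 4
u_81 = 1·4 + 3·4 + 1·3 + 2·3 = 0
u_82 = 1·0 + 3·4 + 1·4 + 2·3 = 2
u_83 = 1·2 + 3·0 + 1·4 + 2·4 = 4
u_84 = 1·4 + 3·2 + 1·0 + 2·4 = 3
u_85 = 1·3 + 3·4 + 1·2 + 2·0 = 2
u_86 = 1·2 + 3·3 + 1·4 + 2·2 = 4
u_87 = 1·4 + 3·2 + 1·3 + 2·4 = 1
u_88 = 1·1 + 3·4 + 1·2 + 2·3 = 1
u_89 = 1·1 + 3·1 + 1·4 + 2·2 = 2
u_90 = 1·2 + 3·1 + 1·1 + 2·4 = 4
u_91 = 1·4 + 3·2 + 1·1 + 2·1 = 3
u_92 = 1·3 + 3·4 + 1·2 + 2·1 = 4
u_93 = 1·4 + 3·3 + 1·4 + 2·2 = 1
u_94 = 1·1 + 3·4 + 1·3 + 2·4 = 4
u_95 = 1·4 + 3·1 + 1·4 + 2·3 = 2
u_96 = 1·2 + 3·4 + 1·1 + 2·4 = 3
u_97 = 1·3 + 3·2 + 1·4 + 2·1 = 0
u_98 = 1·0 + 3·3 + 1·2 + 2·4 = 4
u_99 = 1·4 + 3·0 + 1·3 + 2·2 = 1
u_100 = 1·1 + 3·4 + 1·0 + 2·3 = 4
u_101 = 1·4 + 3·1 + 1·4 + 2·0 = 1
u_102 = 1·1 + 3·4 + 1·1 + 2·4 = 2
u_103 = 1·2 + 3·1 + 1·4 + 2·1 = 1
u_104 = 1·1 + 3·2 + 1·1 + 2·4 = 1
u_105 = 1·1 + 3·1 + 1·2 + 2·1 = 3
u_106 = 1·3 + 3·1 + 1·1 + 2·2 = 1
u_107 = 1·1 + 3·3 + 1·1 + 2·1 = 3
u_108 = 1·3 + 3·1 + 1·3 + 2·1 = 1

1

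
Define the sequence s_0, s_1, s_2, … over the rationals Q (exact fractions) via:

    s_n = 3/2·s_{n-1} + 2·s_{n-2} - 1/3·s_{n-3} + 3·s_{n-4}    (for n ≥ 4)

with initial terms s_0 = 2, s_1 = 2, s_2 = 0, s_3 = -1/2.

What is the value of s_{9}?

147389/384

s_4 = 3/2·-1/2 + 2·0 + -1/3·2 + 3·2 = 55/12
s_5 = 3/2·55/12 + 2·-1/2 + -1/3·0 + 3·2 = 95/8
s_6 = 3/2·95/8 + 2·55/12 + -1/3·-1/2 + 3·0 = 1303/48
s_7 = 3/2·1303/48 + 2·95/8 + -1/3·55/12 + 3·-1/2 = 17695/288
s_8 = 3/2·17695/288 + 2·1303/48 + -1/3·95/8 + 3·55/12 = 29999/192
s_9 = 3/2·29999/192 + 2·17695/288 + -1/3·1303/48 + 3·95/8 = 147389/384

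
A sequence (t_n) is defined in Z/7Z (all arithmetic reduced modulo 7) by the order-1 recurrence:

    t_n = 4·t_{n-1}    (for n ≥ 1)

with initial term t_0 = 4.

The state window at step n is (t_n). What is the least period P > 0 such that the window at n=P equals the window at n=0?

3

n=0: window = (4)
n=1: window = (2)
n=2: window = (1)
n=3: window = (4)
window at n=3 equals window at n=0 → period = 3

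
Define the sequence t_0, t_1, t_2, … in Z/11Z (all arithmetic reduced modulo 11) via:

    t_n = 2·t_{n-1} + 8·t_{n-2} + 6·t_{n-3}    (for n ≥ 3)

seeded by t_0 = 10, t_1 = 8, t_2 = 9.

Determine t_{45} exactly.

7

t_3 = 2·9 + 8·8 + 6·10 = 10
t_4 = 2·10 + 8·9 + 6·8 = 8
t_5 = 2·8 + 8·10 + 6·9 = 7
t_6 = 2·7 + 8·8 + 6·10 = 6
t_7 = 2·6 + 8·7 + 6·8 = 6
t_8 = 2·6 + 8·6 + 6·7 = 3
t_9 = 2·3 + 8·6 + 6·6 = 2
t_10 = 2·2 + 8·3 + 6·6 = 9
t_11 = 2·9 + 8·2 + 6·3 = 8
t_12 = 2·8 + 8·9 + 6·2 = 1
t_13 = 2·1 + 8·8 + 6·9 = 10
t_14 = 2·10 + 8·1 + 6·8 = 10
t_15 = 2·10 + 8·10 + 6·1 = 7
t_16 = 2·7 + 8·10 + 6·10 = 0
t_17 = 2·0 + 8·7 + 6·10 = 6
t_18 = 2·6 + 8·0 + 6·7 = 10
t_19 = 2·10 + 8·6 + 6·0 = 2
t_20 = 2·2 + 8·10 + 6·6 = 10
t_21 = 2·10 + 8·2 + 6·10 = 8
t_22 = 2·8 + 8·10 + 6·2 = 9
(t_20, t_21, t_22) = (10, 8, 9) = (t_0, t_1, t_2), so the sequence has period 20.
45 ≡ 5 (mod 20), hence t_45 = t_5 = 7.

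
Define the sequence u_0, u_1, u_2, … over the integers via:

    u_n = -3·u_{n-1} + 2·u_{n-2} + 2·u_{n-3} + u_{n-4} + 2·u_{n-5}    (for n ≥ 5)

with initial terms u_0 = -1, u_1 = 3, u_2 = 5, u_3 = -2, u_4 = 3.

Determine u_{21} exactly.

u_5 = -3·3 + 2·-2 + 2·5 + 1·3 + 2·-1 = -2
u_6 = -3·-2 + 2·3 + 2·-2 + 1·5 + 2·3 = 19
u_7 = -3·19 + 2·-2 + 2·3 + 1·-2 + 2·5 = -47
u_8 = -3·-47 + 2·19 + 2·-2 + 1·3 + 2·-2 = 174
u_9 = -3·174 + 2·-47 + 2·19 + 1·-2 + 2·3 = -574
u_10 = -3·-574 + 2·174 + 2·-47 + 1·19 + 2·-2 = 1991
u_11 = -3·1991 + 2·-574 + 2·174 + 1·-47 + 2·19 = -6782
u_12 = -3·-6782 + 2·1991 + 2·-574 + 1·174 + 2·-47 = 23260
u_13 = -3·23260 + 2·-6782 + 2·1991 + 1·-574 + 2·174 = -79588
u_14 = -3·-79588 + 2·23260 + 2·-6782 + 1·1991 + 2·-574 = 272563
u_15 = -3·272563 + 2·-79588 + 2·23260 + 1·-6782 + 2·1991 = -933145
u_16 = -3·-933145 + 2·272563 + 2·-79588 + 1·23260 + 2·-6782 = 3195081
u_17 = -3·3195081 + 2·-933145 + 2·272563 + 1·-79588 + 2·23260 = -10939475
u_18 = -3·-10939475 + 2·3195081 + 2·-933145 + 1·272563 + 2·-79588 = 37455684
u_19 = -3·37455684 + 2·-10939475 + 2·3195081 + 1·-933145 + 2·272563 = -128243859
u_20 = -3·-128243859 + 2·37455684 + 2·-10939475 + 1·3195081 + 2·-933145 = 439092786
u_21 = -3·439092786 + 2·-128243859 + 2·37455684 + 1·-10939475 + 2·3195081 = -1503404021

-1503404021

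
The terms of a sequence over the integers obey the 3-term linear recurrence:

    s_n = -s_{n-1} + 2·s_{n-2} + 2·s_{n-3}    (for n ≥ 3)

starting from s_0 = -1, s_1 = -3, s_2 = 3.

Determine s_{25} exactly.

-32763

s_3 = -1·3 + 2·-3 + 2·-1 = -11
s_4 = -1·-11 + 2·3 + 2·-3 = 11
s_5 = -1·11 + 2·-11 + 2·3 = -27
s_6 = -1·-27 + 2·11 + 2·-11 = 27
s_7 = -1·27 + 2·-27 + 2·11 = -59
s_8 = -1·-59 + 2·27 + 2·-27 = 59
s_9 = -1·59 + 2·-59 + 2·27 = -123
s_10 = -1·-123 + 2·59 + 2·-59 = 123
s_11 = -1·123 + 2·-123 + 2·59 = -251
s_12 = -1·-251 + 2·123 + 2·-123 = 251
s_13 = -1·251 + 2·-251 + 2·123 = -507
s_14 = -1·-507 + 2·251 + 2·-251 = 507
s_15 = -1·507 + 2·-507 + 2·251 = -1019
s_16 = -1·-1019 + 2·507 + 2·-507 = 1019
s_17 = -1·1019 + 2·-1019 + 2·507 = -2043
s_18 = -1·-2043 + 2·1019 + 2·-1019 = 2043
s_19 = -1·2043 + 2·-2043 + 2·1019 = -4091
s_20 = -1·-4091 + 2·2043 + 2·-2043 = 4091
s_21 = -1·4091 + 2·-4091 + 2·2043 = -8187
s_22 = -1·-8187 + 2·4091 + 2·-4091 = 8187
s_23 = -1·8187 + 2·-8187 + 2·4091 = -16379
s_24 = -1·-16379 + 2·8187 + 2·-8187 = 16379
s_25 = -1·16379 + 2·-16379 + 2·8187 = -32763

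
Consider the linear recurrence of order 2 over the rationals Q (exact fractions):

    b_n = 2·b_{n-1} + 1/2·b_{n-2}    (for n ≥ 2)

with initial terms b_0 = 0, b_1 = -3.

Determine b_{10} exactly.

-29103/8

b_2 = 2·-3 + 1/2·0 = -6
b_3 = 2·-6 + 1/2·-3 = -27/2
b_4 = 2·-27/2 + 1/2·-6 = -30
b_5 = 2·-30 + 1/2·-27/2 = -267/4
b_6 = 2·-267/4 + 1/2·-30 = -297/2
b_7 = 2·-297/2 + 1/2·-267/4 = -2643/8
b_8 = 2·-2643/8 + 1/2·-297/2 = -735
b_9 = 2·-735 + 1/2·-2643/8 = -26163/16
b_10 = 2·-26163/16 + 1/2·-735 = -29103/8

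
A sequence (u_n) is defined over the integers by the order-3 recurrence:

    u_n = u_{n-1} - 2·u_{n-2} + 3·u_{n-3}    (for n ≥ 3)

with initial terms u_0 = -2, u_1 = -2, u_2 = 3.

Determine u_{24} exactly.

-631

u_3 = 1·3 + -2·-2 + 3·-2 = 1
u_4 = 1·1 + -2·3 + 3·-2 = -11
u_5 = 1·-11 + -2·1 + 3·3 = -4
u_6 = 1·-4 + -2·-11 + 3·1 = 21
u_7 = 1·21 + -2·-4 + 3·-11 = -4
u_8 = 1·-4 + -2·21 + 3·-4 = -58
u_9 = 1·-58 + -2·-4 + 3·21 = 13
u_10 = 1·13 + -2·-58 + 3·-4 = 117
u_11 = 1·117 + -2·13 + 3·-58 = -83
u_12 = 1·-83 + -2·117 + 3·13 = -278
u_13 = 1·-278 + -2·-83 + 3·117 = 239
u_14 = 1·239 + -2·-278 + 3·-83 = 546
u_15 = 1·546 + -2·239 + 3·-278 = -766
u_16 = 1·-766 + -2·546 + 3·239 = -1141
u_17 = 1·-1141 + -2·-766 + 3·546 = 2029
u_18 = 1·2029 + -2·-1141 + 3·-766 = 2013
u_19 = 1·2013 + -2·2029 + 3·-1141 = -5468
u_20 = 1·-5468 + -2·2013 + 3·2029 = -3407
u_21 = 1·-3407 + -2·-5468 + 3·2013 = 13568
u_22 = 1·13568 + -2·-3407 + 3·-5468 = 3978
u_23 = 1·3978 + -2·13568 + 3·-3407 = -33379
u_24 = 1·-33379 + -2·3978 + 3·13568 = -631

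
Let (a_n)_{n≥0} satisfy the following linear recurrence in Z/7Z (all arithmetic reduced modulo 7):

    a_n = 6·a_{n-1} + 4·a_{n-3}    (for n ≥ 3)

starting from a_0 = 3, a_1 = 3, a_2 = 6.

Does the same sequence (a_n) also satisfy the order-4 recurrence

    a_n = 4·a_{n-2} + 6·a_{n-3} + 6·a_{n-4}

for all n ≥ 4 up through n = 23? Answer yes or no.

no

Terms a_0..a_23: 3, 3, 6, 6, 6, 4, 6, 4, 5, 5, 4, 2, 4, 5, 3, 6, 0, 5, 5, 2, 4, 2, 6, 3
n=4: candidate gives 4, actual a_4 = 6 ✗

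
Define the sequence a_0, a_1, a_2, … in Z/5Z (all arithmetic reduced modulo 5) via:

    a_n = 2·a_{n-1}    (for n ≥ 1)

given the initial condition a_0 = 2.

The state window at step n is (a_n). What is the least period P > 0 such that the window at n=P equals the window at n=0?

4

n=0: window = (2)
n=1: window = (4)
n=2: window = (3)
n=3: window = (1)
n=4: window = (2)
window at n=4 equals window at n=0 → period = 4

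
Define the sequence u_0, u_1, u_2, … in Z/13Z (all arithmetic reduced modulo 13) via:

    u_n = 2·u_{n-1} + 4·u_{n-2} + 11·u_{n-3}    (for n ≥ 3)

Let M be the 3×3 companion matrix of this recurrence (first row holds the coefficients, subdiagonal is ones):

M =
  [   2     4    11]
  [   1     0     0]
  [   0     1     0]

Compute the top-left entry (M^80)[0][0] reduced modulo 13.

(M^80)[0][0] is the top entry after applying M 80 times to the unit state (1, 0, 0). Equivalently it is h_{82} for the auxiliary sequence (h_n) obeying the same recurrence with h_2 = 1 and h_i = 0 for 0 ≤ i < 2:
h_3 = 2·1 + 4·0 + 11·0 = 2
h_4 = 2·2 + 4·1 + 11·0 = 8
h_5 = 2·8 + 4·2 + 11·1 = 9
h_6 = 2·9 + 4·8 + 11·2 = 7
h_7 = 2·7 + 4·9 + 11·8 = 8
h_8 = 2·8 + 4·7 + 11·9 = 0
h_9 = 2·0 + 4·8 + 11·7 = 5
h_10 = 2·5 + 4·0 + 11·8 = 7
h_11 = 2·7 + 4·5 + 11·0 = 8
h_12 = 2·8 + 4·7 + 11·5 = 8
h_13 = 2·8 + 4·8 + 11·7 = 8
h_14 = 2·8 + 4·8 + 11·8 = 6
h_15 = 2·6 + 4·8 + 11·8 = 2
h_16 = 2·2 + 4·6 + 11·8 = 12
h_17 = 2·12 + 4·2 + 11·6 = 7
h_18 = 2·7 + 4·12 + 11·2 = 6
h_19 = 2·6 + 4·7 + 11·12 = 3
h_20 = 2·3 + 4·6 + 11·7 = 3
h_21 = 2·3 + 4·3 + 11·6 = 6
h_22 = 2·6 + 4·3 + 11·3 = 5
h_23 = 2·5 + 4·6 + 11·3 = 2
h_24 = 2·2 + 4·5 + 11·6 = 12
h_25 = 2·12 + 4·2 + 11·5 = 9
h_26 = 2·9 + 4·12 + 11·2 = 10
h_27 = 2·10 + 4·9 + 11·12 = 6
h_28 = 2·6 + 4·10 + 11·9 = 8
h_29 = 2·8 + 4·6 + 11·10 = 7
h_30 = 2·7 + 4·8 + 11·6 = 8
h_31 = 2·8 + 4·7 + 11·8 = 2
h_32 = 2·2 + 4·8 + 11·7 = 9
h_33 = 2·9 + 4·2 + 11·8 = 10
h_34 = 2·10 + 4·9 + 11·2 = 0
h_35 = 2·0 + 4·10 + 11·9 = 9
h_36 = 2·9 + 4·0 + 11·10 = 11
h_37 = 2·11 + 4·9 + 11·0 = 6
h_38 = 2·6 + 4·11 + 11·9 = 12
h_39 = 2·12 + 4·6 + 11·11 = 0
h_40 = 2·0 + 4·12 + 11·6 = 10
h_41 = 2·10 + 4·0 + 11·12 = 9
h_42 = 2·9 + 4·10 + 11·0 = 6
h_43 = 2·6 + 4·9 + 11·10 = 2
h_44 = 2·2 + 4·6 + 11·9 = 10
h_45 = 2·10 + 4·2 + 11·6 = 3
h_46 = 2·3 + 4·10 + 11·2 = 3
h_47 = 2·3 + 4·3 + 11·10 = 11
h_48 = 2·11 + 4·3 + 11·3 = 2
h_49 = 2·2 + 4·11 + 11·3 = 3
h_50 = 2·3 + 4·2 + 11·11 = 5
h_51 = 2·5 + 4·3 + 11·2 = 5
h_52 = 2·5 + 4·5 + 11·3 = 11
h_53 = 2·11 + 4·5 + 11·5 = 6
h_54 = 2·6 + 4·11 + 11·5 = 7
h_55 = 2·7 + 4·6 + 11·11 = 3
h_56 = 2·3 + 4·7 + 11·6 = 9
h_57 = 2·9 + 4·3 + 11·7 = 3
h_58 = 2·3 + 4·9 + 11·3 = 10
h_59 = 2·10 + 4·3 + 11·9 = 1
h_60 = 2·1 + 4·10 + 11·3 = 10
h_61 = 2·10 + 4·1 + 11·10 = 4
h_62 = 2·4 + 4·10 + 11·1 = 7
h_63 = 2·7 + 4·4 + 11·10 = 10
h_64 = 2·10 + 4·7 + 11·4 = 1
h_65 = 2·1 + 4·10 + 11·7 = 2
h_66 = 2·2 + 4·1 + 11·10 = 1
h_67 = 2·1 + 4·2 + 11·1 = 8
h_68 = 2·8 + 4·1 + 11·2 = 3
h_69 = 2·3 + 4·8 + 11·1 = 10
h_70 = 2·10 + 4·3 + 11·8 = 3
h_71 = 2·3 + 4·10 + 11·3 = 1
h_72 = 2·1 + 4·3 + 11·10 = 7
h_73 = 2·7 + 4·1 + 11·3 = 12
h_74 = 2·12 + 4·7 + 11·1 = 11
h_75 = 2·11 + 4·12 + 11·7 = 4
h_76 = 2·4 + 4·11 + 11·12 = 2
h_77 = 2·2 + 4·4 + 11·11 = 11
h_78 = 2·11 + 4·2 + 11·4 = 9
h_79 = 2·9 + 4·11 + 11·2 = 6
h_80 = 2·6 + 4·9 + 11·11 = 0
h_81 = 2·0 + 4·6 + 11·9 = 6
h_82 = 2·6 + 4·0 + 11·6 = 0

0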